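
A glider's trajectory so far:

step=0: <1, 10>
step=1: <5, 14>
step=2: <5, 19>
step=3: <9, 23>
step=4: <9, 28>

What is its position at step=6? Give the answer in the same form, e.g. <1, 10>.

Step-to-step displacements: <+4, +4>, <+0, +5>, <+4, +4>, <+0, +5> — a repeating cycle of length 2.
step 5: apply <+4, +4> → <13, 32>
step 6: apply <+0, +5> → <13, 37>

<13, 37>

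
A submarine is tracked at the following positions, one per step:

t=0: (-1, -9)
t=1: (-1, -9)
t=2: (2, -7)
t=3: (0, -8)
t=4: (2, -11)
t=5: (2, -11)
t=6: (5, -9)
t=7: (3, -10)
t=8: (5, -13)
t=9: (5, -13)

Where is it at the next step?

The moves between consecutive positions are (+0, +0), (+3, +2), (-2, -1), (+2, -3), (+0, +0), (+3, +2), (-2, -1), (+2, -3), (+0, +0); they repeat the 4-cycle [(+0, +0), (+3, +2), (-2, -1), (+2, -3)].
step 10: apply (+3, +2) → (8, -11)

(8, -11)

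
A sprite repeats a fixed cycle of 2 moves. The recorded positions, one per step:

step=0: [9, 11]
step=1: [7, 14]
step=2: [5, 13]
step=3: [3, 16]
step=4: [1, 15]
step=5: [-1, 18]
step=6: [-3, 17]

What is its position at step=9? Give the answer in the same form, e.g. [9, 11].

Differencing gives [-2, +3], [-2, -1], [-2, +3], [-2, -1], [-2, +3], [-2, -1]. This is the pattern [-2, +3], [-2, -1] repeated.
step 7: apply [-2, +3] → [-5, 20]
step 8: apply [-2, -1] → [-7, 19]
step 9: apply [-2, +3] → [-9, 22]

[-9, 22]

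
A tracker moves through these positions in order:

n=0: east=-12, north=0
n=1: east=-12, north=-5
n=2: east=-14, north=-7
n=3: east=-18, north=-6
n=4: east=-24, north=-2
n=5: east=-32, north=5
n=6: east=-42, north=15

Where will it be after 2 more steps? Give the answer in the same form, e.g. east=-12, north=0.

Successive displacements: (+0, -5), (-2, -2), (-4, +1), (-6, +4), (-8, +7), (-10, +10) — each changes by (-2, +3).
step 7: east=-42, north=15 + (-12, +13) → east=-54, north=28
step 8: east=-54, north=28 + (-14, +16) → east=-68, north=44

east=-68, north=44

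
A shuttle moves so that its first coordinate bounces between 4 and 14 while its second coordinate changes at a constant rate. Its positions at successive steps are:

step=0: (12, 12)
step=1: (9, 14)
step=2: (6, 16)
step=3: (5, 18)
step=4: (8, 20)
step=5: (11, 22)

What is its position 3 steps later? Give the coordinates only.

The first coordinate reflects between 4 and 14, moving 3 per step.
  step 6: 11 → 14
  step 7: 14 → 11
  step 8: 11 → 8
The second coordinate changes by +2 each step: at step 8 it is 28.

(8, 28)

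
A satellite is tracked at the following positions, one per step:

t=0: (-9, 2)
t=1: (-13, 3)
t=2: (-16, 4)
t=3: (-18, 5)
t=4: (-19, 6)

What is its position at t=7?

(-16, 9)

Taking differences between consecutive positions: (-4, +1), (-3, +1), (-2, +1), (-1, +1). These grow by (+1, +0) each step.
step 5: (-19, 6) + (+0, +1) → (-19, 7)
step 6: (-19, 7) + (+1, +1) → (-18, 8)
step 7: (-18, 8) + (+2, +1) → (-16, 9)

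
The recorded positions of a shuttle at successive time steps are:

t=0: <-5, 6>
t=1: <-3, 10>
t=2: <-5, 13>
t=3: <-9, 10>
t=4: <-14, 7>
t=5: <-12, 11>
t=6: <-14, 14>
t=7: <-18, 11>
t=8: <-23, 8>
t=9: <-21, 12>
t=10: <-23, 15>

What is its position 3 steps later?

The moves between consecutive positions are <+2, +4>, <-2, +3>, <-4, -3>, <-5, -3>, <+2, +4>, <-2, +3>, <-4, -3>, <-5, -3>, <+2, +4>, <-2, +3>; they repeat the 4-cycle [<+2, +4>, <-2, +3>, <-4, -3>, <-5, -3>].
step 11: apply <-4, -3> → <-27, 12>
step 12: apply <-5, -3> → <-32, 9>
step 13: apply <+2, +4> → <-30, 13>

<-30, 13>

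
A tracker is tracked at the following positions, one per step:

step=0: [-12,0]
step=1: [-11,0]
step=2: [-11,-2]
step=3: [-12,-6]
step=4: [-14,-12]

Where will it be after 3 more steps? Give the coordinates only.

Successive displacements: [+1,+0], [+0,-2], [-1,-4], [-2,-6] — each changes by [-1,-2].
step 5: [-14,-12] + [-3,-8] → [-17,-20]
step 6: [-17,-20] + [-4,-10] → [-21,-30]
step 7: [-21,-30] + [-5,-12] → [-26,-42]

[-26,-42]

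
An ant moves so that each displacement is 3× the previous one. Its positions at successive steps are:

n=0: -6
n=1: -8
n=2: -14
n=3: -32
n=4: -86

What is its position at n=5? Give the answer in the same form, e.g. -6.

The jumps are -2, -6, -18, -54 — a geometric progression with ratio 3.
step 5: -86 − 162 → -248

-248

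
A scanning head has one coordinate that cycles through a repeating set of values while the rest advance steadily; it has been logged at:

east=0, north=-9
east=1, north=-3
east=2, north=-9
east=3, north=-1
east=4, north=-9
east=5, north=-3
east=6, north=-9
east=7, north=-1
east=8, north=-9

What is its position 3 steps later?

east=11, north=-1

East: linear, +1 per step → 11 at step 11.
North: cycles through -9, -3, -9, -1 every 4 steps. Step 11 lands at position 3 of the cycle → -1.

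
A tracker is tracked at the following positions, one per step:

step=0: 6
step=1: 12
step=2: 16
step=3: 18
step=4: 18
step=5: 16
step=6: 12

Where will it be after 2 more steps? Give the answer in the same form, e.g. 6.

-2

Successive displacements: +6, +4, +2, +0, -2, -4 — each changes by -2.
step 7: 12 − 6 → 6
step 8: 6 − 8 → -2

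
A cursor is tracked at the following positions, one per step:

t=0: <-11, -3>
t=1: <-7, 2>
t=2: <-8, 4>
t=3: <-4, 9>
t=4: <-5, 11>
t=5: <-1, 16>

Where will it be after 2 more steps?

<2, 23>

Step-to-step displacements: <+4, +5>, <-1, +2>, <+4, +5>, <-1, +2>, <+4, +5> — a repeating cycle of length 2.
step 6: apply <-1, +2> → <-2, 18>
step 7: apply <+4, +5> → <2, 23>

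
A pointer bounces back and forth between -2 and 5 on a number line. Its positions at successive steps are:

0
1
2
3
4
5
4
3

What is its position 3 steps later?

The value reflects between -2 and 5, moving 1 per step.
  step 8: 3 → 2
  step 9: 2 → 1
  step 10: 1 → 0

0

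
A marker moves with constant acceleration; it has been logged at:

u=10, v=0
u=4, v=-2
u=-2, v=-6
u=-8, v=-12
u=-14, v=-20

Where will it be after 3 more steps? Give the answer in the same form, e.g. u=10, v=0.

u=-32, v=-56

Successive displacements: (-6, -2), (-6, -4), (-6, -6), (-6, -8) — each changes by (+0, -2).
step 5: u=-14, v=-20 + (-6, -10) → u=-20, v=-30
step 6: u=-20, v=-30 + (-6, -12) → u=-26, v=-42
step 7: u=-26, v=-42 + (-6, -14) → u=-32, v=-56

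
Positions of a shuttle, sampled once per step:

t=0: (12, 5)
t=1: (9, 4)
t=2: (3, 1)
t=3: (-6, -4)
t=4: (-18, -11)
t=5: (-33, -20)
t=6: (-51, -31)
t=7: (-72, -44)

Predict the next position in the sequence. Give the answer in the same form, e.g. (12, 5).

Successive displacements: (-3, -1), (-6, -3), (-9, -5), (-12, -7), (-15, -9), (-18, -11), (-21, -13) — each changes by (-3, -2).
step 8: (-72, -44) + (-24, -15) → (-96, -59)

(-96, -59)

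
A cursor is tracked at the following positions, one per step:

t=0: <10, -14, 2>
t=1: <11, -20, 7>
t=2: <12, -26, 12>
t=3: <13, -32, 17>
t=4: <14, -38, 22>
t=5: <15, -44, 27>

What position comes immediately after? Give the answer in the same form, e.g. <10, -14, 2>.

Constant displacement of <+1, -6, +5> per step.
step 6: <15, -44, 27> + <+1, -6, +5> → <16, -50, 32>

<16, -50, 32>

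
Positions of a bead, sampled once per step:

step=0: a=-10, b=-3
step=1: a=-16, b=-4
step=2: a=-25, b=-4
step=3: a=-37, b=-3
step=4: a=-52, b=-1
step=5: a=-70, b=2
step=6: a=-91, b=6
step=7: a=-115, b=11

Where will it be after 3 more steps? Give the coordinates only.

a=-205, b=32

First differences are (-6, -1), (-9, +0), (-12, +1), (-15, +2), (-18, +3), (-21, +4), (-24, +5); their common second difference is (-3, +1) (constant acceleration).
step 8: a=-115, b=11 + (-27, +6) → a=-142, b=17
step 9: a=-142, b=17 + (-30, +7) → a=-172, b=24
step 10: a=-172, b=24 + (-33, +8) → a=-205, b=32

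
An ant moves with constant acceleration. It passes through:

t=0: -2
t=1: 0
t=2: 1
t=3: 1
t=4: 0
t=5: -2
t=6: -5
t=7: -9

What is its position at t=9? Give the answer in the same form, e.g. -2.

Successive displacements: +2, +1, +0, -1, -2, -3, -4 — each changes by -1.
step 8: -9 − 5 → -14
step 9: -14 − 6 → -20

-20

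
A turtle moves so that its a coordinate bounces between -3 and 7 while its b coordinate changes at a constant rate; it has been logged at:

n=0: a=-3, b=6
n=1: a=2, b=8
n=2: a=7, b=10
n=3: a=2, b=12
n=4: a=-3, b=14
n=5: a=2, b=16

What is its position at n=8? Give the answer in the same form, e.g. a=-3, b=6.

The a coordinate reflects between -3 and 7, moving 5 per step.
  step 6: 2 → 7
  step 7: 7 → 2
  step 8: 2 → -3
The b coordinate changes by +2 each step: at step 8 it is 22.

a=-3, b=22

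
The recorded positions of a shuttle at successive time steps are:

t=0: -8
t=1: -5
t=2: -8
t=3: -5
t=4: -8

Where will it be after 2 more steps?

-8

The jumps are +3, -3, +3, -3 — a geometric progression with ratio -1.
step 5: -8 + 3 → -5
step 6: -5 − 3 → -8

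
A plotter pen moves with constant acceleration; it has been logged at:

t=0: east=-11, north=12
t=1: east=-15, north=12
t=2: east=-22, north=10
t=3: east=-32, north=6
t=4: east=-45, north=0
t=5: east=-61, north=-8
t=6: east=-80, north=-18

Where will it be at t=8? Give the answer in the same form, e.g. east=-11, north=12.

First differences are (-4, +0), (-7, -2), (-10, -4), (-13, -6), (-16, -8), (-19, -10); their common second difference is (-3, -2) (constant acceleration).
step 7: east=-80, north=-18 + (-22, -12) → east=-102, north=-30
step 8: east=-102, north=-30 + (-25, -14) → east=-127, north=-44

east=-127, north=-44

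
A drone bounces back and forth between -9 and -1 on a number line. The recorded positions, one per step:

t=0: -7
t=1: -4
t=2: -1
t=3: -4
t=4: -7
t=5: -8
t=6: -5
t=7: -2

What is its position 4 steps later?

-6

The value travels 3 per step and bounces off the walls at -9 and -1.
  step 8: -2 → -3
  step 9: -3 → -6
  step 10: -6 → -9
  step 11: -9 → -6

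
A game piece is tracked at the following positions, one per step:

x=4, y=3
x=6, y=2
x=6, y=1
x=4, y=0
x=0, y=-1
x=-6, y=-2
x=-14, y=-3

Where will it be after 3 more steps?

Taking differences between consecutive positions: (+2, -1), (+0, -1), (-2, -1), (-4, -1), (-6, -1), (-8, -1). These grow by (-2, +0) each step.
step 7: x=-14, y=-3 + (-10, -1) → x=-24, y=-4
step 8: x=-24, y=-4 + (-12, -1) → x=-36, y=-5
step 9: x=-36, y=-5 + (-14, -1) → x=-50, y=-6

x=-50, y=-6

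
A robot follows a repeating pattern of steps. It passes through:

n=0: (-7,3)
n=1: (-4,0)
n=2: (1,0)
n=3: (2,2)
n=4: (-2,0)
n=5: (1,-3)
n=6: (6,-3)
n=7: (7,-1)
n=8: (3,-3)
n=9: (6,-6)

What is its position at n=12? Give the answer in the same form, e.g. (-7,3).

(8,-6)

Step-to-step displacements: (+3,-3), (+5,+0), (+1,+2), (-4,-2), (+3,-3), (+5,+0), (+1,+2), (-4,-2), (+3,-3) — a repeating cycle of length 4.
step 10: apply (+5,+0) → (11,-6)
step 11: apply (+1,+2) → (12,-4)
step 12: apply (-4,-2) → (8,-6)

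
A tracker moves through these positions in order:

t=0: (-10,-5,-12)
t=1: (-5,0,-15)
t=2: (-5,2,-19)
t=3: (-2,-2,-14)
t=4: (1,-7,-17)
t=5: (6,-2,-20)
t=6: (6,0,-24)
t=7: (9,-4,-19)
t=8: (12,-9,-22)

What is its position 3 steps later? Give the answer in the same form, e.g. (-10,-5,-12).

(20,-6,-24)

Step-to-step displacements: (+5,+5,-3), (+0,+2,-4), (+3,-4,+5), (+3,-5,-3), (+5,+5,-3), (+0,+2,-4), (+3,-4,+5), (+3,-5,-3) — a repeating cycle of length 4.
step 9: apply (+5,+5,-3) → (17,-4,-25)
step 10: apply (+0,+2,-4) → (17,-2,-29)
step 11: apply (+3,-4,+5) → (20,-6,-24)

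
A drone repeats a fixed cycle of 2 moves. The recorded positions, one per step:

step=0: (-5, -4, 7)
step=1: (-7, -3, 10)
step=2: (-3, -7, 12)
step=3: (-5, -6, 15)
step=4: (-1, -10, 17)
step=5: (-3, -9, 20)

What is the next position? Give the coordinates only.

(1, -13, 22)

Differencing gives (-2, +1, +3), (+4, -4, +2), (-2, +1, +3), (+4, -4, +2), (-2, +1, +3). This is the pattern (-2, +1, +3), (+4, -4, +2) repeated.
step 6: apply (+4, -4, +2) → (1, -13, 22)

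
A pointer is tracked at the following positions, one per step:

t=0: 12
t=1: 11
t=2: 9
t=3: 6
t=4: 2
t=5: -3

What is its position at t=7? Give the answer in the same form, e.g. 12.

-16

Taking differences between consecutive positions: -1, -2, -3, -4, -5. These grow by -1 each step.
step 6: -3 − 6 → -9
step 7: -9 − 7 → -16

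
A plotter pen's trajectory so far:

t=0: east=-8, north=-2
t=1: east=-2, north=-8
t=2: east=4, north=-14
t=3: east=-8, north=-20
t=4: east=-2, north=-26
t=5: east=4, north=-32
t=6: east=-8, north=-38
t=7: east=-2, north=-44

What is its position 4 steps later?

East: cycles through -8, -2, 4 every 3 steps. Step 11 lands at position 2 of the cycle → 4.
North: linear, -6 per step → -68 at step 11.

east=4, north=-68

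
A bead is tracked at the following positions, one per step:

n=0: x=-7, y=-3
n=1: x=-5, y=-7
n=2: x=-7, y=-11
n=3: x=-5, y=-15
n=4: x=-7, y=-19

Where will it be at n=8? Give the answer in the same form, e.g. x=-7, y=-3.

The x coordinate repeats the cycle [-7, -5] with period 2; step 8 mod 2 = 0, giving -7.
The y coordinate changes by -4 each step, so at step 8 it is -3 + 8·(-4) = -35.

x=-7, y=-35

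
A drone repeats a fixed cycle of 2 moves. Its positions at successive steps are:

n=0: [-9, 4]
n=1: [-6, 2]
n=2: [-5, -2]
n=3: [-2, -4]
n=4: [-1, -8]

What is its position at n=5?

The moves between consecutive positions are [+3, -2], [+1, -4], [+3, -2], [+1, -4]; they repeat the 2-cycle [[+3, -2], [+1, -4]].
step 5: apply [+3, -2] → [2, -10]

[2, -10]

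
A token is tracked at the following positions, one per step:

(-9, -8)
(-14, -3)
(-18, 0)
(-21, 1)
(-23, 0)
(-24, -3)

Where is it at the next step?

Successive displacements: (-5, +5), (-4, +3), (-3, +1), (-2, -1), (-1, -3) — each changes by (+1, -2).
step 6: (-24, -3) + (+0, -5) → (-24, -8)

(-24, -8)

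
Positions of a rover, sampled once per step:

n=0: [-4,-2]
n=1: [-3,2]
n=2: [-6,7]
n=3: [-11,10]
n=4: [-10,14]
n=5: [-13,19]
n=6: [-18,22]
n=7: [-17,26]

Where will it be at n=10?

The moves between consecutive positions are [+1,+4], [-3,+5], [-5,+3], [+1,+4], [-3,+5], [-5,+3], [+1,+4]; they repeat the 3-cycle [[+1,+4], [-3,+5], [-5,+3]].
step 8: apply [-3,+5] → [-20,31]
step 9: apply [-5,+3] → [-25,34]
step 10: apply [+1,+4] → [-24,38]

[-24,38]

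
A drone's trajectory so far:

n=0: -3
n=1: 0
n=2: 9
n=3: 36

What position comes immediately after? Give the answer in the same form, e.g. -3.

117

Consecutive displacements +3, +9, +27 scale by a factor of 3 each step.
step 4: 36 + 81 → 117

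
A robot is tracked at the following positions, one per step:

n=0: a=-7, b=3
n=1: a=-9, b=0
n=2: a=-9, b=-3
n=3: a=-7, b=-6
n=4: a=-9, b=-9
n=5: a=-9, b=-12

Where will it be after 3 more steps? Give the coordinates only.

a=-9, b=-21

A: cycles through -7, -9, -9 every 3 steps. Step 8 lands at position 2 of the cycle → -9.
B: linear, -3 per step → -21 at step 8.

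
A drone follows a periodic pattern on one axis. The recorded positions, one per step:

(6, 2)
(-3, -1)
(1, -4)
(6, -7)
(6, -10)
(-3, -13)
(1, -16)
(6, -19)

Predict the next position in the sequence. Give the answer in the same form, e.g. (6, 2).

(6, -22)

First: cycles through 6, -3, 1, 6 every 4 steps. Step 8 lands at position 0 of the cycle → 6.
Second: linear, -3 per step → -22 at step 8.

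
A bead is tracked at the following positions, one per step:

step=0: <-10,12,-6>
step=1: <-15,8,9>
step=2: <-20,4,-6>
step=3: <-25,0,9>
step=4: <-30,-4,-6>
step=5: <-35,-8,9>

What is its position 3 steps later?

<-50,-20,-6>

The first coordinate changes by -5 each step, so at step 8 it is -10 + 8·(-5) = -50.
The second coordinate changes by -4 each step, so at step 8 it is 12 + 8·(-4) = -20.
The third coordinate repeats the cycle [-6, 9] with period 2; step 8 mod 2 = 0, giving -6.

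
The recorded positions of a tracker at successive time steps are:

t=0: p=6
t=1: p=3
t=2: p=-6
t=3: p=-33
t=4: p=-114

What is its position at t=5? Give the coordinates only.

The jumps are -3, -9, -27, -81 — a geometric progression with ratio 3.
step 5: -114 − 243 → p=-357

p=-357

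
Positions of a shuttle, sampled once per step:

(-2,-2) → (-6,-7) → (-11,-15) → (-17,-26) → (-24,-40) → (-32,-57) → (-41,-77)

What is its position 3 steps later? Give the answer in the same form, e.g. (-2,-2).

Taking differences between consecutive positions: (-4,-5), (-5,-8), (-6,-11), (-7,-14), (-8,-17), (-9,-20). These grow by (-1,-3) each step.
step 7: (-41,-77) + (-10,-23) → (-51,-100)
step 8: (-51,-100) + (-11,-26) → (-62,-126)
step 9: (-62,-126) + (-12,-29) → (-74,-155)

(-74,-155)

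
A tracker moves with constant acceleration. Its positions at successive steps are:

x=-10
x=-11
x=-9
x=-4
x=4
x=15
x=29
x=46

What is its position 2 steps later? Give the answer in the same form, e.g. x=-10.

x=89

Successive displacements: -1, +2, +5, +8, +11, +14, +17 — each changes by +3.
step 8: 46 + 20 → x=66
step 9: 66 + 23 → x=89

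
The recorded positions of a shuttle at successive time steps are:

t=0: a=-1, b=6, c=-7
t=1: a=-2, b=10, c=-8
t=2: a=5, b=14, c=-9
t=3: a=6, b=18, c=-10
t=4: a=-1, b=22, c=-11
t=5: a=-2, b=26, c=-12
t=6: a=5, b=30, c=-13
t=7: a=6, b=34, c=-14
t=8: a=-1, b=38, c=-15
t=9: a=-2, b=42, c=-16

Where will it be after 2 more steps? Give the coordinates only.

A: cycles through -1, -2, 5, 6 every 4 steps. Step 11 lands at position 3 of the cycle → 6.
B: linear, +4 per step → 50 at step 11.
C: linear, -1 per step → -18 at step 11.

a=6, b=50, c=-18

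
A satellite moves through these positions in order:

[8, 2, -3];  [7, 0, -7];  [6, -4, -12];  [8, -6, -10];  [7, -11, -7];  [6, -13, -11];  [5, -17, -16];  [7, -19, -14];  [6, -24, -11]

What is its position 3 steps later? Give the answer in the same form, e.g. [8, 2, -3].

Step-to-step displacements: [-1, -2, -4], [-1, -4, -5], [+2, -2, +2], [-1, -5, +3], [-1, -2, -4], [-1, -4, -5], [+2, -2, +2], [-1, -5, +3] — a repeating cycle of length 4.
step 9: apply [-1, -2, -4] → [5, -26, -15]
step 10: apply [-1, -4, -5] → [4, -30, -20]
step 11: apply [+2, -2, +2] → [6, -32, -18]

[6, -32, -18]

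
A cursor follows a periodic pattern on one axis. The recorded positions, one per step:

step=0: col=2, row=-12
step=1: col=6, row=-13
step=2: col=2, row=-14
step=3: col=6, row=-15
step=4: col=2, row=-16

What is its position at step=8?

Col: cycles through 2, 6 every 2 steps. Step 8 lands at position 0 of the cycle → 2.
Row: linear, -1 per step → -20 at step 8.

col=2, row=-20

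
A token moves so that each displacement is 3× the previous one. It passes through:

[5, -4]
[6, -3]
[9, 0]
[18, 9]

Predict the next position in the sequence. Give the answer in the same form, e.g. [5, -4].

Step-to-step displacements: [+1, +1], [+3, +3], [+9, +9]; each is 3× the previous.
step 4: [18, 9] + [+27, +27] → [45, 36]

[45, 36]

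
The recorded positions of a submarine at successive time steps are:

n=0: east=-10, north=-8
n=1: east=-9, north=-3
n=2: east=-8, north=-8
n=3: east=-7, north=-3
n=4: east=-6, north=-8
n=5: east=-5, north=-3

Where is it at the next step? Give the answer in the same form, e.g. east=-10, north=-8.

East: linear, +1 per step → -4 at step 6.
North: cycles through -8, -3 every 2 steps. Step 6 lands at position 0 of the cycle → -8.

east=-4, north=-8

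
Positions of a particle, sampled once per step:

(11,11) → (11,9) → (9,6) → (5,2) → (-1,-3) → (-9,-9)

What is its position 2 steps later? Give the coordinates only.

(-31,-24)

Successive displacements: (+0,-2), (-2,-3), (-4,-4), (-6,-5), (-8,-6) — each changes by (-2,-1).
step 6: (-9,-9) + (-10,-7) → (-19,-16)
step 7: (-19,-16) + (-12,-8) → (-31,-24)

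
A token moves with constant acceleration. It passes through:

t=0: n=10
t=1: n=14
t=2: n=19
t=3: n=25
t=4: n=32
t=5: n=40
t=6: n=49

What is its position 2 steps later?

First differences are +4, +5, +6, +7, +8, +9; their common second difference is +1 (constant acceleration).
step 7: 49 + 10 → n=59
step 8: 59 + 11 → n=70

n=70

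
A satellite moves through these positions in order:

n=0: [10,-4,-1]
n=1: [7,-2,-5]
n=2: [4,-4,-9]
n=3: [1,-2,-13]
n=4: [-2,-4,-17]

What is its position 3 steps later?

First: linear, -3 per step → -11 at step 7.
Second: cycles through -4, -2 every 2 steps. Step 7 lands at position 1 of the cycle → -2.
Third: linear, -4 per step → -29 at step 7.

[-11,-2,-29]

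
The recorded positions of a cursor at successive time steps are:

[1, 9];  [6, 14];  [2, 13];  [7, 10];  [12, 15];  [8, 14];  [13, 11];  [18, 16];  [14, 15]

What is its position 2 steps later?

The moves between consecutive positions are [+5, +5], [-4, -1], [+5, -3], [+5, +5], [-4, -1], [+5, -3], [+5, +5], [-4, -1]; they repeat the 3-cycle [[+5, +5], [-4, -1], [+5, -3]].
step 9: apply [+5, -3] → [19, 12]
step 10: apply [+5, +5] → [24, 17]

[24, 17]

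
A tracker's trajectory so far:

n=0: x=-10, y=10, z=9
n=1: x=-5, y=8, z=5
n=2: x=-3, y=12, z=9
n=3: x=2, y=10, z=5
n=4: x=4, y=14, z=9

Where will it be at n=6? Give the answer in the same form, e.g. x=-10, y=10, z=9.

x=11, y=16, z=9

The moves between consecutive positions are (+5, -2, -4), (+2, +4, +4), (+5, -2, -4), (+2, +4, +4); they repeat the 2-cycle [(+5, -2, -4), (+2, +4, +4)].
step 5: apply (+5, -2, -4) → x=9, y=12, z=5
step 6: apply (+2, +4, +4) → x=11, y=16, z=9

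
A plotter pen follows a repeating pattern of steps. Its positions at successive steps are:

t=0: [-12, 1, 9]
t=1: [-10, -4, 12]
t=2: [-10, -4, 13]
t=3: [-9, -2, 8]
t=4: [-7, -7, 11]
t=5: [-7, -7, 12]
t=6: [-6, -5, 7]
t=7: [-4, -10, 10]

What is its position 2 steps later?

The moves between consecutive positions are [+2, -5, +3], [+0, +0, +1], [+1, +2, -5], [+2, -5, +3], [+0, +0, +1], [+1, +2, -5], [+2, -5, +3]; they repeat the 3-cycle [[+2, -5, +3], [+0, +0, +1], [+1, +2, -5]].
step 8: apply [+0, +0, +1] → [-4, -10, 11]
step 9: apply [+1, +2, -5] → [-3, -8, 6]

[-3, -8, 6]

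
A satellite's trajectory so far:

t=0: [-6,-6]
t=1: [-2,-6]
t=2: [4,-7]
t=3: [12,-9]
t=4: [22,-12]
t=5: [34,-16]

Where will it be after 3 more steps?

First differences are [+4,+0], [+6,-1], [+8,-2], [+10,-3], [+12,-4]; their common second difference is [+2,-1] (constant acceleration).
step 6: [34,-16] + [+14,-5] → [48,-21]
step 7: [48,-21] + [+16,-6] → [64,-27]
step 8: [64,-27] + [+18,-7] → [82,-34]

[82,-34]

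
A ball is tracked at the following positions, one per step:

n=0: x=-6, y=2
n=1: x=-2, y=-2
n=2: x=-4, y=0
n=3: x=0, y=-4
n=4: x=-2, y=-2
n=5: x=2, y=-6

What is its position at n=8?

Differencing gives (+4, -4), (-2, +2), (+4, -4), (-2, +2), (+4, -4). This is the pattern (+4, -4), (-2, +2) repeated.
step 6: apply (-2, +2) → x=0, y=-4
step 7: apply (+4, -4) → x=4, y=-8
step 8: apply (-2, +2) → x=2, y=-6

x=2, y=-6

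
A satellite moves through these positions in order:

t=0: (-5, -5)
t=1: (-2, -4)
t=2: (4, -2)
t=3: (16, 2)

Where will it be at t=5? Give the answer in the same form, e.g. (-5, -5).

(88, 26)

The jumps are (+3, +1), (+6, +2), (+12, +4) — a geometric progression with ratio 2.
step 4: (16, 2) + (+24, +8) → (40, 10)
step 5: (40, 10) + (+48, +16) → (88, 26)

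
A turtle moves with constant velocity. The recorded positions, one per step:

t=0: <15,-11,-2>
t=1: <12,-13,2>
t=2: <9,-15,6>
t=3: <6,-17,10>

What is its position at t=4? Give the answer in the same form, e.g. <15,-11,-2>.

Each step adds <-3,-2,+4> to the position.
step 4: <6,-17,10> + <-3,-2,+4> → <3,-19,14>

<3,-19,14>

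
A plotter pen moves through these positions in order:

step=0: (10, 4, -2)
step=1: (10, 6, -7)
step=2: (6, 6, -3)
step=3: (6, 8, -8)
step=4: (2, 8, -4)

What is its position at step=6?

(-2, 10, -5)

Step-to-step displacements: (+0, +2, -5), (-4, +0, +4), (+0, +2, -5), (-4, +0, +4) — a repeating cycle of length 2.
step 5: apply (+0, +2, -5) → (2, 10, -9)
step 6: apply (-4, +0, +4) → (-2, 10, -5)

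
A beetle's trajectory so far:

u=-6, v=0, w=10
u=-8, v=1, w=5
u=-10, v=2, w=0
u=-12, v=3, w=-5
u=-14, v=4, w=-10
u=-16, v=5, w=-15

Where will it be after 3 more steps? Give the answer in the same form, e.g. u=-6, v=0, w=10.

Each step adds (-2, +1, -5) to the position.
step 6: u=-16, v=5, w=-15 + (-2, +1, -5) → u=-18, v=6, w=-20
step 7: u=-18, v=6, w=-20 + (-2, +1, -5) → u=-20, v=7, w=-25
step 8: u=-20, v=7, w=-25 + (-2, +1, -5) → u=-22, v=8, w=-30

u=-22, v=8, w=-30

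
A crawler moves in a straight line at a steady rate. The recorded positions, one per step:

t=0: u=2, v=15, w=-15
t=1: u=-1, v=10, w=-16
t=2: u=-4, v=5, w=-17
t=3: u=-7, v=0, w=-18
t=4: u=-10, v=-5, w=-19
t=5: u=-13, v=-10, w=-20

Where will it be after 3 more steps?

The position changes by (-3, -5, -1) every step.
step 6: u=-13, v=-10, w=-20 + (-3, -5, -1) → u=-16, v=-15, w=-21
step 7: u=-16, v=-15, w=-21 + (-3, -5, -1) → u=-19, v=-20, w=-22
step 8: u=-19, v=-20, w=-22 + (-3, -5, -1) → u=-22, v=-25, w=-23

u=-22, v=-25, w=-23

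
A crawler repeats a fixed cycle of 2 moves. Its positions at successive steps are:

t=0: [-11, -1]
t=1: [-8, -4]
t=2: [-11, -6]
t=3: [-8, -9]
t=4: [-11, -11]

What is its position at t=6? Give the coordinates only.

[-11, -16]

Differencing gives [+3, -3], [-3, -2], [+3, -3], [-3, -2]. This is the pattern [+3, -3], [-3, -2] repeated.
step 5: apply [+3, -3] → [-8, -14]
step 6: apply [-3, -2] → [-11, -16]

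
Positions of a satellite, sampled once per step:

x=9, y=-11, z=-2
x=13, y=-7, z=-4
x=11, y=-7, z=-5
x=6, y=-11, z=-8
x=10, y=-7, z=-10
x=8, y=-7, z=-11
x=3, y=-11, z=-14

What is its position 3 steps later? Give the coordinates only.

x=0, y=-11, z=-20

Step-to-step displacements: (+4, +4, -2), (-2, +0, -1), (-5, -4, -3), (+4, +4, -2), (-2, +0, -1), (-5, -4, -3) — a repeating cycle of length 3.
step 7: apply (+4, +4, -2) → x=7, y=-7, z=-16
step 8: apply (-2, +0, -1) → x=5, y=-7, z=-17
step 9: apply (-5, -4, -3) → x=0, y=-11, z=-20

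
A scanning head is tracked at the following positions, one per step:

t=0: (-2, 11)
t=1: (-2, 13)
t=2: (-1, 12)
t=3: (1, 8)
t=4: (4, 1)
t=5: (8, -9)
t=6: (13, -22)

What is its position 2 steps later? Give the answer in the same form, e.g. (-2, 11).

(26, -57)

Taking differences between consecutive positions: (+0, +2), (+1, -1), (+2, -4), (+3, -7), (+4, -10), (+5, -13). These grow by (+1, -3) each step.
step 7: (13, -22) + (+6, -16) → (19, -38)
step 8: (19, -38) + (+7, -19) → (26, -57)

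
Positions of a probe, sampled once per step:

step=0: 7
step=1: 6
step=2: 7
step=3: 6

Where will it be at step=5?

6

Step-to-step displacements: -1, +1, -1; each is -1× the previous.
step 4: 6 + 1 → 7
step 5: 7 − 1 → 6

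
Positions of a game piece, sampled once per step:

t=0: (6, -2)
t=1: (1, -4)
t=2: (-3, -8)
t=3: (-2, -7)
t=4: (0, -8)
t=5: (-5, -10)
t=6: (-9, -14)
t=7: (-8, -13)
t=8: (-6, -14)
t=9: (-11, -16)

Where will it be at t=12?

(-12, -20)

Differencing gives (-5, -2), (-4, -4), (+1, +1), (+2, -1), (-5, -2), (-4, -4), (+1, +1), (+2, -1), (-5, -2). This is the pattern (-5, -2), (-4, -4), (+1, +1), (+2, -1) repeated.
step 10: apply (-4, -4) → (-15, -20)
step 11: apply (+1, +1) → (-14, -19)
step 12: apply (+2, -1) → (-12, -20)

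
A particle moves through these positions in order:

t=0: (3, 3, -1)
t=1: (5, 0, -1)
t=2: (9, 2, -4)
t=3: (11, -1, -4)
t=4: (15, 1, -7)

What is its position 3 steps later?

Differencing gives (+2, -3, +0), (+4, +2, -3), (+2, -3, +0), (+4, +2, -3). This is the pattern (+2, -3, +0), (+4, +2, -3) repeated.
step 5: apply (+2, -3, +0) → (17, -2, -7)
step 6: apply (+4, +2, -3) → (21, 0, -10)
step 7: apply (+2, -3, +0) → (23, -3, -10)

(23, -3, -10)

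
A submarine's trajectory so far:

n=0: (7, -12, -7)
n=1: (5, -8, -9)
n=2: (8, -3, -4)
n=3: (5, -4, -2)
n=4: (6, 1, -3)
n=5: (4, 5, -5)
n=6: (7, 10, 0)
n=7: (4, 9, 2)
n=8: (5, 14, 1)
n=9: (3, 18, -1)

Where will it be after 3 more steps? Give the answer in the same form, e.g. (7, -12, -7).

(4, 27, 5)

Step-to-step displacements: (-2, +4, -2), (+3, +5, +5), (-3, -1, +2), (+1, +5, -1), (-2, +4, -2), (+3, +5, +5), (-3, -1, +2), (+1, +5, -1), (-2, +4, -2) — a repeating cycle of length 4.
step 10: apply (+3, +5, +5) → (6, 23, 4)
step 11: apply (-3, -1, +2) → (3, 22, 6)
step 12: apply (+1, +5, -1) → (4, 27, 5)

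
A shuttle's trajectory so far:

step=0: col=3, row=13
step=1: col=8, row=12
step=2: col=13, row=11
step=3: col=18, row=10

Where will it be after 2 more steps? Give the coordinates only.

col=28, row=8

The position changes by (+5,-1) every step.
step 4: col=18, row=10 + (+5,-1) → col=23, row=9
step 5: col=23, row=9 + (+5,-1) → col=28, row=8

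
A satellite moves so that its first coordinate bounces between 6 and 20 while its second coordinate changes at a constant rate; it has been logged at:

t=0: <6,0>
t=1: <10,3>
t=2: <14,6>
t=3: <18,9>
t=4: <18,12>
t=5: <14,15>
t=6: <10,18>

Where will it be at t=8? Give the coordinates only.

<10,24>

The first coordinate reflects between 6 and 20, moving 4 per step.
  step 7: 10 → 6
  step 8: 6 → 10
The second coordinate changes by +3 each step: at step 8 it is 24.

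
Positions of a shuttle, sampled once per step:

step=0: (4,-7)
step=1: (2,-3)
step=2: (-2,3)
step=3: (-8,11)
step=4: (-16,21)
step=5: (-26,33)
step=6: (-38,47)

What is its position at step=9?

(-86,101)

Successive displacements: (-2,+4), (-4,+6), (-6,+8), (-8,+10), (-10,+12), (-12,+14) — each changes by (-2,+2).
step 7: (-38,47) + (-14,+16) → (-52,63)
step 8: (-52,63) + (-16,+18) → (-68,81)
step 9: (-68,81) + (-18,+20) → (-86,101)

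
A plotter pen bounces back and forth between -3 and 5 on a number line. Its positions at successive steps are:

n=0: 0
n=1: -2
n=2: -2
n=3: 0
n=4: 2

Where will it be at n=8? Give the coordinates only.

0

The value travels 2 per step and bounces off the walls at -3 and 5.
  step 5: 2 → 4
  step 6: 4 → 4
  step 7: 4 → 2
  step 8: 2 → 0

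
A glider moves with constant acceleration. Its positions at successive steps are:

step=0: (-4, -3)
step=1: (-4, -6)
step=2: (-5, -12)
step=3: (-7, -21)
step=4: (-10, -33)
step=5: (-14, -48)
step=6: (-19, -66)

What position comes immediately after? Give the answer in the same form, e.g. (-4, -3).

(-25, -87)

First differences are (+0, -3), (-1, -6), (-2, -9), (-3, -12), (-4, -15), (-5, -18); their common second difference is (-1, -3) (constant acceleration).
step 7: (-19, -66) + (-6, -21) → (-25, -87)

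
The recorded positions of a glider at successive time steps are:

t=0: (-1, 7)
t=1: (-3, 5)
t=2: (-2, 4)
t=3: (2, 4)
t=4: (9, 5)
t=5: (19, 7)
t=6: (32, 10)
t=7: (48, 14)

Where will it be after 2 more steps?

(89, 25)

Taking differences between consecutive positions: (-2, -2), (+1, -1), (+4, +0), (+7, +1), (+10, +2), (+13, +3), (+16, +4). These grow by (+3, +1) each step.
step 8: (48, 14) + (+19, +5) → (67, 19)
step 9: (67, 19) + (+22, +6) → (89, 25)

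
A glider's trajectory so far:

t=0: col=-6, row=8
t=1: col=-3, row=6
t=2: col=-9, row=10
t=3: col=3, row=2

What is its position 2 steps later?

The jumps are (+3, -2), (-6, +4), (+12, -8) — a geometric progression with ratio -2.
step 4: col=3, row=2 + (-24, +16) → col=-21, row=18
step 5: col=-21, row=18 + (+48, -32) → col=27, row=-14

col=27, row=-14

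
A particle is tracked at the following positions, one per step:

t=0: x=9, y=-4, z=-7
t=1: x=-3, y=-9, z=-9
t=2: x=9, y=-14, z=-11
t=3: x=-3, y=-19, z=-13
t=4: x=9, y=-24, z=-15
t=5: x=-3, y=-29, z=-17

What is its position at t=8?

X: cycles through 9, -3 every 2 steps. Step 8 lands at position 0 of the cycle → 9.
Y: linear, -5 per step → -44 at step 8.
Z: linear, -2 per step → -23 at step 8.

x=9, y=-44, z=-23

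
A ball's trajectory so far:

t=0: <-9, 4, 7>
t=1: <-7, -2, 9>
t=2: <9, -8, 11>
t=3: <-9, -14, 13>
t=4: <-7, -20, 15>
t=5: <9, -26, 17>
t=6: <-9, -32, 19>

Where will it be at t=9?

First: cycles through -9, -7, 9 every 3 steps. Step 9 lands at position 0 of the cycle → -9.
Second: linear, -6 per step → -50 at step 9.
Third: linear, +2 per step → 25 at step 9.

<-9, -50, 25>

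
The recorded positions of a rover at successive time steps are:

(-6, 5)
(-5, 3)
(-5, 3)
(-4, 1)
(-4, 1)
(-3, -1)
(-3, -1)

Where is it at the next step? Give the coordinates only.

Differencing gives (+1, -2), (+0, +0), (+1, -2), (+0, +0), (+1, -2), (+0, +0). This is the pattern (+1, -2), (+0, +0) repeated.
step 7: apply (+1, -2) → (-2, -3)

(-2, -3)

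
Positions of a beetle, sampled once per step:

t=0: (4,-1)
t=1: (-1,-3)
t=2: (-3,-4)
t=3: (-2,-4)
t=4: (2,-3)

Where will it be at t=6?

Taking differences between consecutive positions: (-5,-2), (-2,-1), (+1,+0), (+4,+1). These grow by (+3,+1) each step.
step 5: (2,-3) + (+7,+2) → (9,-1)
step 6: (9,-1) + (+10,+3) → (19,2)

(19,2)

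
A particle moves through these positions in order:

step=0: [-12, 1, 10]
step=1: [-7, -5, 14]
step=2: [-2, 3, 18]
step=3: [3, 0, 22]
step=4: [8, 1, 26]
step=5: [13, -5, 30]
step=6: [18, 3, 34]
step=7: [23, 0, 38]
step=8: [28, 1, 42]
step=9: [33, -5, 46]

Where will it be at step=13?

[53, -5, 62]

The first coordinate changes by +5 each step, so at step 13 it is -12 + 13·(5) = 53.
The second coordinate repeats the cycle [1, -5, 3, 0] with period 4; step 13 mod 4 = 1, giving -5.
The third coordinate changes by +4 each step, so at step 13 it is 10 + 13·(4) = 62.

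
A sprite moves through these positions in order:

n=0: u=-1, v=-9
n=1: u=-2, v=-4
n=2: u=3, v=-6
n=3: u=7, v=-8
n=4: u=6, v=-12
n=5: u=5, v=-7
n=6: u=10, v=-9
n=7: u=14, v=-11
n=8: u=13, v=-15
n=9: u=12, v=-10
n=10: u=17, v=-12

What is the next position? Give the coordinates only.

The moves between consecutive positions are (-1,+5), (+5,-2), (+4,-2), (-1,-4), (-1,+5), (+5,-2), (+4,-2), (-1,-4), (-1,+5), (+5,-2); they repeat the 4-cycle [(-1,+5), (+5,-2), (+4,-2), (-1,-4)].
step 11: apply (+4,-2) → u=21, v=-14

u=21, v=-14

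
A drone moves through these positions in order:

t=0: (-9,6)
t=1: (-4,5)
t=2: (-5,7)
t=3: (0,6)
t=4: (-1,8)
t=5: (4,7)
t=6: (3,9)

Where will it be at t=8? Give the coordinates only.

Differencing gives (+5,-1), (-1,+2), (+5,-1), (-1,+2), (+5,-1), (-1,+2). This is the pattern (+5,-1), (-1,+2) repeated.
step 7: apply (+5,-1) → (8,8)
step 8: apply (-1,+2) → (7,10)

(7,10)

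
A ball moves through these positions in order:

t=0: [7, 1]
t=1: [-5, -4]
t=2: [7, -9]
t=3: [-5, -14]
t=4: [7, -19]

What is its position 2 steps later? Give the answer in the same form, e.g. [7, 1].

First: cycles through 7, -5 every 2 steps. Step 6 lands at position 0 of the cycle → 7.
Second: linear, -5 per step → -29 at step 6.

[7, -29]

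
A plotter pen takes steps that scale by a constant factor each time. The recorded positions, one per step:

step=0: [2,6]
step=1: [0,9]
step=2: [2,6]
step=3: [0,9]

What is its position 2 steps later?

[0,9]

The jumps are [-2,+3], [+2,-3], [-2,+3] — a geometric progression with ratio -1.
step 4: [0,9] + [+2,-3] → [2,6]
step 5: [2,6] + [-2,+3] → [0,9]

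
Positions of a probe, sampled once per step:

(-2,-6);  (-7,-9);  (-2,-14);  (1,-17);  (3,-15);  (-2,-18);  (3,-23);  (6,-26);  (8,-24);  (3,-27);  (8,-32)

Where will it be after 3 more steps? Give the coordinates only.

(8,-36)

Differencing gives (-5,-3), (+5,-5), (+3,-3), (+2,+2), (-5,-3), (+5,-5), (+3,-3), (+2,+2), (-5,-3), (+5,-5). This is the pattern (-5,-3), (+5,-5), (+3,-3), (+2,+2) repeated.
step 11: apply (+3,-3) → (11,-35)
step 12: apply (+2,+2) → (13,-33)
step 13: apply (-5,-3) → (8,-36)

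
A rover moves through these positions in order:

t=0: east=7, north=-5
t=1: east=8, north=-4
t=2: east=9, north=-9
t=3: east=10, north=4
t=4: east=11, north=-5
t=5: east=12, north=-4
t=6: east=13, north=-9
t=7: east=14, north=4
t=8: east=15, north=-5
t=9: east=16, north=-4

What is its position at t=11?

The east coordinate changes by +1 each step, so at step 11 it is 7 + 11·(1) = 18.
The north coordinate repeats the cycle [-5, -4, -9, 4] with period 4; step 11 mod 4 = 3, giving 4.

east=18, north=4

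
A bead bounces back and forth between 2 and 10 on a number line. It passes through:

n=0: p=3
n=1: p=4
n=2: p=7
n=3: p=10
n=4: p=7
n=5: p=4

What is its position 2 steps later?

p=6

The value reflects between 2 and 10, moving 3 per step.
  step 6: 4 → 3
  step 7: 3 → 6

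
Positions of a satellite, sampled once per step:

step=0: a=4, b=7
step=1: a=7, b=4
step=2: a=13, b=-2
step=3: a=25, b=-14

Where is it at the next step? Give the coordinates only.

Step-to-step displacements: (+3,-3), (+6,-6), (+12,-12); each is 2× the previous.
step 4: a=25, b=-14 + (+24,-24) → a=49, b=-38

a=49, b=-38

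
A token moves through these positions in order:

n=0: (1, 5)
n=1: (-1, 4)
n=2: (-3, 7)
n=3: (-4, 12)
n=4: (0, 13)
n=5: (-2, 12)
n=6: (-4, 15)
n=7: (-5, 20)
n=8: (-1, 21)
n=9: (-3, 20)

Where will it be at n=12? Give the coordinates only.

Differencing gives (-2, -1), (-2, +3), (-1, +5), (+4, +1), (-2, -1), (-2, +3), (-1, +5), (+4, +1), (-2, -1). This is the pattern (-2, -1), (-2, +3), (-1, +5), (+4, +1) repeated.
step 10: apply (-2, +3) → (-5, 23)
step 11: apply (-1, +5) → (-6, 28)
step 12: apply (+4, +1) → (-2, 29)

(-2, 29)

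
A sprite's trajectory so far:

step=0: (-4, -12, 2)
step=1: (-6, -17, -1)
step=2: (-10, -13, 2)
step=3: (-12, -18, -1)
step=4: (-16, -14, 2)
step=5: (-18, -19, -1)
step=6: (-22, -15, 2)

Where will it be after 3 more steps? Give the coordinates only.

(-30, -21, -1)

Differencing gives (-2, -5, -3), (-4, +4, +3), (-2, -5, -3), (-4, +4, +3), (-2, -5, -3), (-4, +4, +3). This is the pattern (-2, -5, -3), (-4, +4, +3) repeated.
step 7: apply (-2, -5, -3) → (-24, -20, -1)
step 8: apply (-4, +4, +3) → (-28, -16, 2)
step 9: apply (-2, -5, -3) → (-30, -21, -1)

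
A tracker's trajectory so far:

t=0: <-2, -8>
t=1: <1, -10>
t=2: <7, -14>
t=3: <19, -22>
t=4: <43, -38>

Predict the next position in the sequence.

<91, -70>

Step-to-step displacements: <+3, -2>, <+6, -4>, <+12, -8>, <+24, -16>; each is 2× the previous.
step 5: <43, -38> + <+48, -32> → <91, -70>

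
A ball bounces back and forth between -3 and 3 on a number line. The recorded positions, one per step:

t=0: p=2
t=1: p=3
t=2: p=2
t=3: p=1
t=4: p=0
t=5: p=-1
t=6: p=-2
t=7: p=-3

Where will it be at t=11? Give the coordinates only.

The value travels 1 per step and bounces off the walls at -3 and 3.
  step 8: -3 → -2
  step 9: -2 → -1
  step 10: -1 → 0
  step 11: 0 → 1

p=1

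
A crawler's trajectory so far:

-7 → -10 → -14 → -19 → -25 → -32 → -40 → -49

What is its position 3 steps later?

-82

Successive displacements: -3, -4, -5, -6, -7, -8, -9 — each changes by -1.
step 8: -49 − 10 → -59
step 9: -59 − 11 → -70
step 10: -70 − 12 → -82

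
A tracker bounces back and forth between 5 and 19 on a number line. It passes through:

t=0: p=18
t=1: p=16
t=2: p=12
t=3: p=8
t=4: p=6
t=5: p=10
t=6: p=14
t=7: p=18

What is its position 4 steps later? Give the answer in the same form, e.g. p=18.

The value reflects between 5 and 19, moving 4 per step.
  step 8: 18 → 16
  step 9: 16 → 12
  step 10: 12 → 8
  step 11: 8 → 6

p=6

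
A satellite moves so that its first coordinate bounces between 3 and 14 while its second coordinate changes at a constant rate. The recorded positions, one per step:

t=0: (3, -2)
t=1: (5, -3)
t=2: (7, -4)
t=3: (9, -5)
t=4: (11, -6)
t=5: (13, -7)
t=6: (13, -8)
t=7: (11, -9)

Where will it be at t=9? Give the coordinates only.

The first coordinate travels 2 per step and bounces off the walls at 3 and 14.
  step 8: 11 → 9
  step 9: 9 → 7
The second coordinate changes by -1 each step: at step 9 it is -11.

(7, -11)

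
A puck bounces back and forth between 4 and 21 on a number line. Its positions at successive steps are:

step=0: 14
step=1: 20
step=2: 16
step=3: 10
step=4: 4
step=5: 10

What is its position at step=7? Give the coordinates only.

20

The value travels 6 per step and bounces off the walls at 4 and 21.
  step 6: 10 → 16
  step 7: 16 → 20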